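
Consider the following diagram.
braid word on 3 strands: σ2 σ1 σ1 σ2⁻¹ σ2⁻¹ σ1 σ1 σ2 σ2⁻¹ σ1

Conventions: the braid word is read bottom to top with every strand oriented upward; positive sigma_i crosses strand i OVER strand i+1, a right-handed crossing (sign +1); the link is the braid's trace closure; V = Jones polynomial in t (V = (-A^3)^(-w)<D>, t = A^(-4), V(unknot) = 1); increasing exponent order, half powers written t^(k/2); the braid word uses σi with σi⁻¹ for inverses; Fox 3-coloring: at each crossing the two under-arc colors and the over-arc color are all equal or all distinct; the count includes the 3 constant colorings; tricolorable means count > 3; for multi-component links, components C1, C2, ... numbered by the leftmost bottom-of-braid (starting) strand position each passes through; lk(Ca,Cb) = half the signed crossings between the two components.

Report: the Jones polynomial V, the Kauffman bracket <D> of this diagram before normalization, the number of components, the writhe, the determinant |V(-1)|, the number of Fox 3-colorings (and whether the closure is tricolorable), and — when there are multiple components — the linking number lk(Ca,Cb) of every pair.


V = t - t^2 + 2t^3 - t^4 + t^5 - t^6
<D> = -A^-12 + A^-8 - A^-4 + 2 - A^4 + A^8 (w = +4)
1 component over 10 crossings, w = +4
3 Fox colorings among 3^10, |V(-1)| = 7: not tricolorable
why: V spans 5 powers of t: at least 5 crossings in any diagram


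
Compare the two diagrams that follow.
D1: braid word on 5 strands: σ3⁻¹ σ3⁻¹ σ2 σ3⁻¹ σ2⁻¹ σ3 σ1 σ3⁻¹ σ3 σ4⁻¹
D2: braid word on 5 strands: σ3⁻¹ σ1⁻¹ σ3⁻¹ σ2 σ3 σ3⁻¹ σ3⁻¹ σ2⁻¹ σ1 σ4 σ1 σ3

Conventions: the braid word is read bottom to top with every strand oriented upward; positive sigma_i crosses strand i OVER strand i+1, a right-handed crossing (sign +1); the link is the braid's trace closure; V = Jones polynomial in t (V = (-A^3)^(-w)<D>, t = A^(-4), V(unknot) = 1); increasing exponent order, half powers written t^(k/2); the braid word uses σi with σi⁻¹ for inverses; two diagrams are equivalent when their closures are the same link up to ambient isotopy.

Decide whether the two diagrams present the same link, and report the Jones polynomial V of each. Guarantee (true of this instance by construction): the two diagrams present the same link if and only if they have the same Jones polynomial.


equivalent: yes
D1 (bracket A^-6; 10 crossings at w = -2): V = 1
V(D2) = 1  (w 0, c 12, <D> = 1)
key observation: D2 (12 crossings) and D1 (10) are Markov-related braid presentations


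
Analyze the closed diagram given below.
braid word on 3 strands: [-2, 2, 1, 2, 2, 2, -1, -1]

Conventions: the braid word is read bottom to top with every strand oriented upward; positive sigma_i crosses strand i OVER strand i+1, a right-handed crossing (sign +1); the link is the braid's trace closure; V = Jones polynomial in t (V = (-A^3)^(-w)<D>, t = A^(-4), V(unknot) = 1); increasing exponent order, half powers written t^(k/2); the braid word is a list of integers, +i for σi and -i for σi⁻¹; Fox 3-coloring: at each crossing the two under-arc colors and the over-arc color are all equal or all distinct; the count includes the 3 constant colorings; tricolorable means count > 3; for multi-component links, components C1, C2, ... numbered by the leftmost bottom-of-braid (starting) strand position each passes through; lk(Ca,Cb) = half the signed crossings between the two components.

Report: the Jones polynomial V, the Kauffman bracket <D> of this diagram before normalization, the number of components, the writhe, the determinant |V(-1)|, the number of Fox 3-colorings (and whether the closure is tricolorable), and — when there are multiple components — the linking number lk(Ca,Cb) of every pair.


Jones polynomial: V(t) = t + t^3 - t^4
<D> = -A^-10 + A^-6 + A^2; writhe +2
components 1, writhe +2 (8 crossings)
3-colorings: 9 of 3^8, det 3 — tricolorable
note: free reduction leaves σ1 σ2 σ2 σ2 σ1⁻¹ σ1⁻¹ of the original 8 letters


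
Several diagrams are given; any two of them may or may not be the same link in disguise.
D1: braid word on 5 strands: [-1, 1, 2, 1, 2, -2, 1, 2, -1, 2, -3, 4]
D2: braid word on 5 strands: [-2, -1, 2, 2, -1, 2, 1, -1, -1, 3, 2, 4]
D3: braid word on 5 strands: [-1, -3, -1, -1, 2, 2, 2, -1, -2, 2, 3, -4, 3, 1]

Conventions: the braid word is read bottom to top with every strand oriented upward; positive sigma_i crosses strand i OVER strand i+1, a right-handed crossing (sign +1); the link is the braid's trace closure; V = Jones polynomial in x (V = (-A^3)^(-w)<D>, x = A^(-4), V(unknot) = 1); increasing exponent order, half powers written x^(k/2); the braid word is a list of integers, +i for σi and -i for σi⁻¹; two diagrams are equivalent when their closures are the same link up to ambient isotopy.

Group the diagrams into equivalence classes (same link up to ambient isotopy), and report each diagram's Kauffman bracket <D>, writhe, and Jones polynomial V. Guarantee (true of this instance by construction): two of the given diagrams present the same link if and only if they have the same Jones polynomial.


grouping into links: {D1} | {D2} | {D3}
V(D1) = x - x^2 + 2x^3 - x^4 + x^5 - x^6  (w +4, c 12, <D> = -A^-12 + A^-8 - A^-4 + 2 - A^4 + A^8)
V(D2) = -x^-3 + 2x^-2 - 2x^-1 + 3 - 2x + 2x^2 - x^3  (w +2, c 12, <D> = -A^-6 + 2A^-2 - 2A^2 + 3A^6 - 2A^10 + 2A^14 - A^18)
D3 (bracket -A^-12 + A^-8 - A^-4 + 3 - A^4 + A^8 - A^12; 14 crossings at w = 0): V = -x^-3 + x^-2 - x^-1 + 3 - x + x^2 - x^3
why: 3 values of V(x) split the 3 diagrams


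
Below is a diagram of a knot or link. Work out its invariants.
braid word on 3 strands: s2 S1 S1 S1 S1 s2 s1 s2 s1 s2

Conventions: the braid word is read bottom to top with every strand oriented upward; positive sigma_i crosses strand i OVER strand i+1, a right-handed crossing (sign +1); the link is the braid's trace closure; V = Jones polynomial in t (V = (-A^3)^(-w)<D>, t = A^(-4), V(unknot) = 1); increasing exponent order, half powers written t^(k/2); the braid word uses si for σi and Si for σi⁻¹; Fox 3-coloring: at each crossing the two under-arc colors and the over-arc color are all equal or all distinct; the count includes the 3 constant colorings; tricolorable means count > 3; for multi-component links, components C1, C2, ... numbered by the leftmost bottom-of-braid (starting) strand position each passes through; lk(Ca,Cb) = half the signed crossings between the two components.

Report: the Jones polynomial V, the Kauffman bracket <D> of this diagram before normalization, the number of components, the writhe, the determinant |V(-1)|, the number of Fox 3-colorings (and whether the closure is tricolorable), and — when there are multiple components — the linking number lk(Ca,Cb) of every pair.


V(t) = -t^-1 + 2 - t + 2t^2 - t^3 + t^4 - t^5
bracket: -A^-14 + A^-10 - A^-6 + 2A^-2 - A^2 + 2A^6 - A^10, w = +2
1 component, writhe +2, over 10 crossings
det 9, colorings 9 of 3^10 — tricolorable
observation: w = +2 (over 10 crossings) is diagram-only; (-A^3)^(-2) removes it from V


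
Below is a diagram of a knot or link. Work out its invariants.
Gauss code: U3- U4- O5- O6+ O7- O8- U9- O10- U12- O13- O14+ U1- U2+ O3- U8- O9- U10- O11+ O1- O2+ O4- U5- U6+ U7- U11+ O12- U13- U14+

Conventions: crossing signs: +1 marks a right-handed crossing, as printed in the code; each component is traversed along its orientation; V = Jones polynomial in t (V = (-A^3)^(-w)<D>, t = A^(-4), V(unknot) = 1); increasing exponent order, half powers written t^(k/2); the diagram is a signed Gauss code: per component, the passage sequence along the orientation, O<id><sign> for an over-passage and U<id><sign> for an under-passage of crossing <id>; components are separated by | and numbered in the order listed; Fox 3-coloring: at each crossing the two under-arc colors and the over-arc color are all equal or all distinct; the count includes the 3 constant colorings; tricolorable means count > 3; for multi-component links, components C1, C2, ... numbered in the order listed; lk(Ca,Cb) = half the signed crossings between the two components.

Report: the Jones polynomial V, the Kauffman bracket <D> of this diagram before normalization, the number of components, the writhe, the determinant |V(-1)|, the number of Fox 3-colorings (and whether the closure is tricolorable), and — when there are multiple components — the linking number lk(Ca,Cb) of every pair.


V = -t^-9 + 2t^-8 - 3t^-7 + 3t^-6 - 3t^-5 + 3t^-4 - t^-3 + t^-2
<D> = A^-10 - A^-6 + 3A^-2 - 3A^2 + 3A^6 - 3A^10 + 2A^14 - A^18 (w = -6)
1 component over 14 crossings, w = -6
3 Fox colorings among 3^14, |V(-1)| = 17: not tricolorable
why: the span of V is 7, forcing >= 7 crossings in any diagram


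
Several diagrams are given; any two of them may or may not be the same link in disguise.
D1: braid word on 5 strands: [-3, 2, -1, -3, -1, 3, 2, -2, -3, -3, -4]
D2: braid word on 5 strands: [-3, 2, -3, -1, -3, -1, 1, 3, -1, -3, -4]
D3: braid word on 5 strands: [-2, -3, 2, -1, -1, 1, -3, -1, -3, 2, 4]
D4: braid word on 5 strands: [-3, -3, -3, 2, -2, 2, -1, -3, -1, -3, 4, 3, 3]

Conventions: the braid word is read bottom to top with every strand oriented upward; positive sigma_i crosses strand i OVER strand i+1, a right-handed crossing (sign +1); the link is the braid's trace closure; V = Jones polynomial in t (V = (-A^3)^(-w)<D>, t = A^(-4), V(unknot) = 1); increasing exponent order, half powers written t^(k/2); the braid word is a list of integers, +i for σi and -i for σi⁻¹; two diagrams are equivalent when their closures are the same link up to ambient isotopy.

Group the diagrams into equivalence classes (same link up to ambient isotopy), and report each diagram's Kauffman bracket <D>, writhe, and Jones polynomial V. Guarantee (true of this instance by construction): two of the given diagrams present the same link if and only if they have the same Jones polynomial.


grouping into links: {D1, D2, D3, D4}
V(D1) = t^(-13/2) - t^(-11/2) + t^(-9/2) - 2t^(-7/2) - t^(-3/2)  (w -5, c 11, <D> = A^-9 + 2A^-1 - A^3 + A^7 - A^11)
V(D2) = t^(-13/2) - t^(-11/2) + t^(-9/2) - 2t^(-7/2) - t^(-3/2)  (w -5, c 11, <D> = A^-9 + 2A^-1 - A^3 + A^7 - A^11)
D3 (bracket A^-3 + 2A^5 - A^9 + A^13 - A^17; 11 crossings at w = -3): V = t^(-13/2) - t^(-11/2) + t^(-9/2) - 2t^(-7/2) - t^(-3/2)
V(D4) = t^(-13/2) - t^(-11/2) + t^(-9/2) - 2t^(-7/2) - t^(-3/2)  [13 crossings, <D> = A^-3 + 2A^5 - A^9 + A^13 - A^17, w = -3]
why: one V(t) for all 4 diagrams — one class (guaranteed)


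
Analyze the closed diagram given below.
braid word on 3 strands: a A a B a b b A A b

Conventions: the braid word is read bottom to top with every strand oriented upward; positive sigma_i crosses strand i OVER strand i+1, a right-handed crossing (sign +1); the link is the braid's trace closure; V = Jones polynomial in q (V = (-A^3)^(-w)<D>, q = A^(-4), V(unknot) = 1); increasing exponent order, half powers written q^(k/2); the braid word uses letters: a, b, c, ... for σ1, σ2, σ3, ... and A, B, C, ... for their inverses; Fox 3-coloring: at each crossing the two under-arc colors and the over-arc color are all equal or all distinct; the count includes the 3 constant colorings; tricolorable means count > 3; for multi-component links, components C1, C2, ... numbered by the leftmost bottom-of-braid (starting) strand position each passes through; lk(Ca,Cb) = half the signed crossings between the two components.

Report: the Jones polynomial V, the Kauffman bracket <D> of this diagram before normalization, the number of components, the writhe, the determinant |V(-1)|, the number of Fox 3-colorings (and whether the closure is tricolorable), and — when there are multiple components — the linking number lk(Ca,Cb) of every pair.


V = -q^-1 + 2 - q + 2q^2 - q^3 + q^4 - q^5
<D> = -A^-14 + A^-10 - A^-6 + 2A^-2 - A^2 + 2A^6 - A^10 (w = +2)
1 component over 10 crossings, w = +2
9 Fox colorings among 3^10, |V(-1)| = 9: tricolorable
why: V spans 6 powers of q: at least 6 crossings in any diagram


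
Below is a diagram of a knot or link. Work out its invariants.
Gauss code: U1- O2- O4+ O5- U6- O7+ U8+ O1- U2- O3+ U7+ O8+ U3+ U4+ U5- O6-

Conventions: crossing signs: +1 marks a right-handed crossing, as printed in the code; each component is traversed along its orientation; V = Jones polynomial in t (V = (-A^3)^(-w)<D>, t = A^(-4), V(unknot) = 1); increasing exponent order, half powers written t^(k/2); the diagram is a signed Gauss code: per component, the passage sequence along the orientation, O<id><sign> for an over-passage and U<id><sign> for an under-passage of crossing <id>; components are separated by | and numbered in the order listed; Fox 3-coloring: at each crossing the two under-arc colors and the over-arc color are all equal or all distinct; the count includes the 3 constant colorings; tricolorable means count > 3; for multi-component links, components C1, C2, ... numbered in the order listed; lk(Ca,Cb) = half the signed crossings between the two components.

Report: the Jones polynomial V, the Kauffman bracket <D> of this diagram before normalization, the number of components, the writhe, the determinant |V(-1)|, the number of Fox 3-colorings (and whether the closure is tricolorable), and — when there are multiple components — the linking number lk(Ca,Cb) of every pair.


V = -t^-3 + 2t^-2 - 2t^-1 + 3 - 2t + 2t^2 - t^3
<D> = -A^-12 + 2A^-8 - 2A^-4 + 3 - 2A^4 + 2A^8 - A^12 (w = 0)
1 component over 8 crossings, w = 0
3 Fox colorings among 3^8, |V(-1)| = 13: not tricolorable
why: w = 0 shifts under R1 moves; the (-A^3)^(0) factor cancels that in V


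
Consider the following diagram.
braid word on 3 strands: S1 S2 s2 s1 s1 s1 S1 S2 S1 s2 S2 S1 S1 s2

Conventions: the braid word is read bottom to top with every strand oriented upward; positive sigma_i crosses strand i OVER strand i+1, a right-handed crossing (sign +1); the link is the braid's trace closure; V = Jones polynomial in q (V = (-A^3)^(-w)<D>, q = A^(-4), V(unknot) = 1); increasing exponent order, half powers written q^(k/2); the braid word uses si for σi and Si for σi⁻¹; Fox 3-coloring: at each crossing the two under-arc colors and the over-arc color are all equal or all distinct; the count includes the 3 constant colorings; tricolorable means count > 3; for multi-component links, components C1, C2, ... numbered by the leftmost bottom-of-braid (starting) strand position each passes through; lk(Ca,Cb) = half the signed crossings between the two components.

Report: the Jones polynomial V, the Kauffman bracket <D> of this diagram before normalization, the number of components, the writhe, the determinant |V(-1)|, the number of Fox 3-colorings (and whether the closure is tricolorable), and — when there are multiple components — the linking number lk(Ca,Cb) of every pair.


Jones polynomial: V(q) = -q^-4 + q^-3 + q^-1
<D> = A^-2 + A^6 - A^10; writhe -2
components 1, writhe -2 (14 crossings)
3-colorings: 9 of 3^14, det 3 — tricolorable
note: inverse pairs cancel, leaving σ1 σ2⁻¹ σ1⁻¹ σ1⁻¹ σ1⁻¹ σ2


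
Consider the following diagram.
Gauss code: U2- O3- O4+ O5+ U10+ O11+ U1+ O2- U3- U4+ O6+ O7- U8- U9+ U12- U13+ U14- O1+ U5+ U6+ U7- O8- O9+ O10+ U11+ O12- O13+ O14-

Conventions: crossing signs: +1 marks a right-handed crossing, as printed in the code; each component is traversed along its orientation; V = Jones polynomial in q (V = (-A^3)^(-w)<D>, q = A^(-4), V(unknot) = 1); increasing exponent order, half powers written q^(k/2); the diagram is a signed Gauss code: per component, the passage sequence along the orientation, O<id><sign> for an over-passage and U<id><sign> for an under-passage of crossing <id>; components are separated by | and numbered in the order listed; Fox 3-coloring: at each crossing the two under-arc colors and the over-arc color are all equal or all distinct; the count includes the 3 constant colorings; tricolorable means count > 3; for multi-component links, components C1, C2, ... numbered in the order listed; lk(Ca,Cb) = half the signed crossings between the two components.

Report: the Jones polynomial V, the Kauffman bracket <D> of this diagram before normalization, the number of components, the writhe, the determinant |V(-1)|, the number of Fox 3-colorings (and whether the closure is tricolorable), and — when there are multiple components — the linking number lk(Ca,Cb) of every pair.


V = q^-1 - 1 + 2q - 2q^2 + 2q^3 - 2q^4 + q^5
<D> = A^-14 - 2A^-10 + 2A^-6 - 2A^-2 + 2A^2 - A^6 + A^10 (w = +2)
1 component over 14 crossings, w = +2
3 Fox colorings among 3^14, |V(-1)| = 11: not tricolorable
why: |V(-1)| = 11: so not tricolorable, since 3 does not divide 11


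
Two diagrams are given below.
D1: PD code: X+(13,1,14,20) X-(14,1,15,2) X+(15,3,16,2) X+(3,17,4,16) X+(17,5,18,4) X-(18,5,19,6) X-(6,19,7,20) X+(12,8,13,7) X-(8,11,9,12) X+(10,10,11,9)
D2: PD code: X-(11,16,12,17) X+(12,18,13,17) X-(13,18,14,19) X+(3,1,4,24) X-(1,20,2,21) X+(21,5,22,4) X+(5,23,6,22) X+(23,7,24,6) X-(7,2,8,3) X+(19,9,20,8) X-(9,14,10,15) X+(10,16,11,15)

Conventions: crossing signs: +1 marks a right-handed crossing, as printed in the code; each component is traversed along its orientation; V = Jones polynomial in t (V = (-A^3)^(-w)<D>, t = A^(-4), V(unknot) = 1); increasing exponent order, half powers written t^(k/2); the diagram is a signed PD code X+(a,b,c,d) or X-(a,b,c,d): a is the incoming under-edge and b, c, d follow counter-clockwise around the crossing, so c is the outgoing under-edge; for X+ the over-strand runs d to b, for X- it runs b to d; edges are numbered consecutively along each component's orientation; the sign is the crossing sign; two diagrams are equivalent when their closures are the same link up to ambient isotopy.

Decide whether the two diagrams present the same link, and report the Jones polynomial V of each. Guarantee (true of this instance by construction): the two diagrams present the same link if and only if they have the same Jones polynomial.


equivalent: no
D1 (bracket A^6; 10 crossings at w = +2): V = 1
D2 (bracket A^-14 - 2A^-10 + 2A^-6 - 2A^-2 + 2A^2 - A^6 + A^10; 12 crossings at w = +2): V = t^-1 - 1 + 2t - 2t^2 + 2t^3 - 2t^4 + t^5
key observation: V(t) takes 2 values over 2 diagrams, fixing the grouping


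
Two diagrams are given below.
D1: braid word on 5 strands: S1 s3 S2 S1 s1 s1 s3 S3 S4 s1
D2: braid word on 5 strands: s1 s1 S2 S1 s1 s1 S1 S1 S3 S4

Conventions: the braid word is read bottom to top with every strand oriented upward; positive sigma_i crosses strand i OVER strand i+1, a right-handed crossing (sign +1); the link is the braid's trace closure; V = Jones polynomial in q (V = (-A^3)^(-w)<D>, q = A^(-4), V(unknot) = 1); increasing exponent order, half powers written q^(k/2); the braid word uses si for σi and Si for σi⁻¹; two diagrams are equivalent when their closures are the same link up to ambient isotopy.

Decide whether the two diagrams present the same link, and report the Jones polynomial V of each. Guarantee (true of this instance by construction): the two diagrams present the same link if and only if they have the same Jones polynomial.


equivalent: yes
D1 (bracket 1; 10 crossings at w = 0): V = 1
D2 (bracket A^-6; 10 crossings at w = -2): V = 1
key observation: D2 (10 crossings) and D1 (10) are Markov-related braid presentations


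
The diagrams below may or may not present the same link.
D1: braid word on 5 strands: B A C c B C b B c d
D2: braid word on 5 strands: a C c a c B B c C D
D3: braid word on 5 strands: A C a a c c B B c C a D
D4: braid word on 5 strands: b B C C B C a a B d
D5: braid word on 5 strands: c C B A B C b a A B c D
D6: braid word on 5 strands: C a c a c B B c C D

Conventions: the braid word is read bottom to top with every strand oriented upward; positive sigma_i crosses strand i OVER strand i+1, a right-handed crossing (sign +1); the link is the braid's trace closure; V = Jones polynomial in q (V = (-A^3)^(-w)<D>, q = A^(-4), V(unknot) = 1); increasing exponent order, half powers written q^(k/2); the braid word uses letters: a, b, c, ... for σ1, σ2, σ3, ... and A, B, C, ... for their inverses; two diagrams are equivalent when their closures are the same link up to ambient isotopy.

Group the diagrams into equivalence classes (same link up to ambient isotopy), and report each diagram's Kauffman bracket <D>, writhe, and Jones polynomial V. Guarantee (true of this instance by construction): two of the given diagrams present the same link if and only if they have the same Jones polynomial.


classes: {D1, D5} | {D2, D3, D6} | {D4}
V(D1) = q^-3 + q^-2 + q^-1 + 1  [10 crossings, <D> = A^-6 + A^-2 + A^2 + A^6, w = -2]
V(D2) = q^-2 + 2 + q^2  [10 crossings, <D> = A^-8 + 2 + A^8, w = 0]
V(D3) = q^-2 + 2 + q^2  [12 crossings, <D> = A^-8 + 2 + A^8, w = 0]
V(D4) = q^-5 - q^-4 + 2q^-3 - q^-2 + 2q^-1 + q  [10 crossings, <D> = A^-10 + 2A^-2 - A^2 + 2A^6 - A^10 + A^14, w = -2]
V(D5) = q^-3 + q^-2 + q^-1 + 1  (w -4, c 12, <D> = A^-12 + A^-8 + A^-4 + 1)
D6 (bracket A^-8 + 2 + A^8; 10 crossings at w = 0): V = q^-2 + 2 + q^2
note: V(q) takes 3 values over 6 diagrams, fixing the grouping


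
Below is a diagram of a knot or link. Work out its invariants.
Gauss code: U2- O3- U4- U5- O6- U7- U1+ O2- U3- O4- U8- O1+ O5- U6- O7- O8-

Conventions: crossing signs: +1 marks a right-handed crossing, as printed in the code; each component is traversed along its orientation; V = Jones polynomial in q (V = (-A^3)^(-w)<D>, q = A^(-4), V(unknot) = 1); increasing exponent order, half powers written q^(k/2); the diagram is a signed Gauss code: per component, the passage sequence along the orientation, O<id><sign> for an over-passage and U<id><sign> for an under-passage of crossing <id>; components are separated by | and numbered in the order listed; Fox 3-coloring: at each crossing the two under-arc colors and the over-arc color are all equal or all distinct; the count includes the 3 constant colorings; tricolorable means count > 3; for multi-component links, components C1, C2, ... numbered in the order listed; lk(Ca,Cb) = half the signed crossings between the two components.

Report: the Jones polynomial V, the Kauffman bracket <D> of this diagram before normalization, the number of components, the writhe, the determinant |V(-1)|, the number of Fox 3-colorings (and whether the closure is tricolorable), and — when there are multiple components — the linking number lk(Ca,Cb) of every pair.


V = -q^-9 + 2q^-8 - 3q^-7 + 3q^-6 - 3q^-5 + 3q^-4 - q^-3 + q^-2
<D> = A^-10 - A^-6 + 3A^-2 - 3A^2 + 3A^6 - 3A^10 + 2A^14 - A^18 (w = -6)
1 component over 8 crossings, w = -6
3 Fox colorings among 3^8, |V(-1)| = 17: not tricolorable
why: w = -6 (over 8 crossings) is diagram-only; (-A^3)^(6) removes it from V


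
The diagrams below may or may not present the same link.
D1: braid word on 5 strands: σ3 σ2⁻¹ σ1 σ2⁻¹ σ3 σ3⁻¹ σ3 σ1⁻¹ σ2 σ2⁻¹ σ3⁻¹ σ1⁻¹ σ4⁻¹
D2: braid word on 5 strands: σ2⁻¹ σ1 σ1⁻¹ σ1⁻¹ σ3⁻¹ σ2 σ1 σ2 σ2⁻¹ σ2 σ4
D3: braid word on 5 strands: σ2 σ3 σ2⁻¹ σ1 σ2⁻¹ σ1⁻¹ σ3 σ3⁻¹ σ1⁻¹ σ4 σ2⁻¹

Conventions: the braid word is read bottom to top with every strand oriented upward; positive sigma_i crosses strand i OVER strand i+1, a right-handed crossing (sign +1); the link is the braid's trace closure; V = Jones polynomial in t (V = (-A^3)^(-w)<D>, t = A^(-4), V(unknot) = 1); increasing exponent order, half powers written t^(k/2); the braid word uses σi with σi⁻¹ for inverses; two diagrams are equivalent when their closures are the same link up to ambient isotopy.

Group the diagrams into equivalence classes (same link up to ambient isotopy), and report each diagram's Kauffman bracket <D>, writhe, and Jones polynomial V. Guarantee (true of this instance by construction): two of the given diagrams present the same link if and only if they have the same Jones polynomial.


grouping into links: {D1, D3} | {D2}
V(D1) = -t^(-9/2) - t^(-5/2) + t^(-3/2) - t^(-1/2)  (w -3, c 13, <D> = A^-7 - A^-3 + A + A^9)
V(D2) = -t^(-1/2) - t^(1/2)  [11 crossings, <D> = A + A^5, w = +1]
D3 (bracket A^-1 - A^3 + A^7 + A^15; 11 crossings at w = -1): V = -t^(-9/2) - t^(-5/2) + t^(-3/2) - t^(-1/2)
why: 2 classes among 3 diagrams; unequal V(t) rules out equality


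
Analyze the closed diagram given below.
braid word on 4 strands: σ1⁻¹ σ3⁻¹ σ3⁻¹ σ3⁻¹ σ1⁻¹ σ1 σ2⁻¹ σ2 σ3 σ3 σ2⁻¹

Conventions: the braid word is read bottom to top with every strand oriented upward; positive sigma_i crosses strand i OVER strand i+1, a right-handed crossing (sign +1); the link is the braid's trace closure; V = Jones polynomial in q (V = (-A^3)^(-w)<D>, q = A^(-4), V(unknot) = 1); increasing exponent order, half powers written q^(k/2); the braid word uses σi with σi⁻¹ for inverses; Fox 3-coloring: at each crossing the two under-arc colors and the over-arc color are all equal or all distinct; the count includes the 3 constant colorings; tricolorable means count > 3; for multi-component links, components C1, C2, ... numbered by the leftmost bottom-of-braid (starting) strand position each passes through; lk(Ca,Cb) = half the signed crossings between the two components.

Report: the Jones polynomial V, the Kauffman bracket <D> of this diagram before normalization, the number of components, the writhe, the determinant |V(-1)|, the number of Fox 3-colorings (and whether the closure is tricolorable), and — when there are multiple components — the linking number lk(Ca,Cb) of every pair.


Jones polynomial: V(q) = 1
<D> = -A^-9; writhe -3
components 1, writhe -3 (11 crossings)
3-colorings: 3 of 3^11, det 1 — not tricolorable
note: |V(-1)| = 1: so not tricolorable, since 3 does not divide 1


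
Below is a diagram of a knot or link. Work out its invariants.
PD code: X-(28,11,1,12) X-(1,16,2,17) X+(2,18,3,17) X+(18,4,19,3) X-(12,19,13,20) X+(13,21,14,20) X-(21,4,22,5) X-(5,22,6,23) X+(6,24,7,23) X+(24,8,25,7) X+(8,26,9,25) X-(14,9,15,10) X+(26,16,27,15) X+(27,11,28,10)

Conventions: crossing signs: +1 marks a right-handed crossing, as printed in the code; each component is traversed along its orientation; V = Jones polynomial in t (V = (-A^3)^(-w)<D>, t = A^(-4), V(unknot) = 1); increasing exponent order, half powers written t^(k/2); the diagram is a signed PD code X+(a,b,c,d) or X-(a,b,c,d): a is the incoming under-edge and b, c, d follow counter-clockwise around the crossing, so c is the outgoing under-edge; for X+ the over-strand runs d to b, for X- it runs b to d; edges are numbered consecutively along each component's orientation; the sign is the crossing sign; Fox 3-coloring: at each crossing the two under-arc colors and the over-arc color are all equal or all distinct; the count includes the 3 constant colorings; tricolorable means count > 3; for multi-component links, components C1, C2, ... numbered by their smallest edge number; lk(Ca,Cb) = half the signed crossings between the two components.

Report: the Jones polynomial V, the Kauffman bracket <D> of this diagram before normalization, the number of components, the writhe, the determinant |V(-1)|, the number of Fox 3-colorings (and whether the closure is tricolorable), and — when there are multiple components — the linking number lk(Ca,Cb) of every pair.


Jones polynomial: V(t) = t + t^3 - t^4
<D> = -A^-10 + A^-6 + A^2; writhe +2
components 1, writhe +2 (14 crossings)
3-colorings: 9 of 3^14, det 3 — tricolorable
note: V spans 3 powers of t: at least 3 crossings in any diagram


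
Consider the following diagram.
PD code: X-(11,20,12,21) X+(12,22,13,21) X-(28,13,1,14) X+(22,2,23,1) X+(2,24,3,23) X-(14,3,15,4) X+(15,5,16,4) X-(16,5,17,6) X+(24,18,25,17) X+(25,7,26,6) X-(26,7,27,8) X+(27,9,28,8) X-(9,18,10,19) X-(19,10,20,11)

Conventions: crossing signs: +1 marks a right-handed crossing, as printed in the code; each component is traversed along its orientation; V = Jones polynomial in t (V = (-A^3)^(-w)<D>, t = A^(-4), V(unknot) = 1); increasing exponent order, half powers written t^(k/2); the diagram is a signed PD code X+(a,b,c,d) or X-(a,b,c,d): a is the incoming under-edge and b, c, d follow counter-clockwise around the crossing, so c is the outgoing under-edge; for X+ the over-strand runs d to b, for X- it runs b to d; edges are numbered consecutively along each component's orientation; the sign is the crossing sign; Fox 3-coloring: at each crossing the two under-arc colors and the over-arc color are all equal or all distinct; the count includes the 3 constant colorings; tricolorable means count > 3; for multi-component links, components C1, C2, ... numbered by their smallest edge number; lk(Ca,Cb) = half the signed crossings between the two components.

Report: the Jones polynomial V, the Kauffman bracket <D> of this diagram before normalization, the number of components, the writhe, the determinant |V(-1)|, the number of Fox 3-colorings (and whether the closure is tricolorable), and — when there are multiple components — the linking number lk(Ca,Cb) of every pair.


V(t) = -t^-3 + t^-2 - t^-1 + 3 - t + t^2 - t^3
bracket: -A^-12 + A^-8 - A^-4 + 3 - A^4 + A^8 - A^12, w = 0
1 component, writhe 0, over 14 crossings
det 9, colorings 27 of 3^14 — tricolorable
observation: V is palindromic (span 6, det 9): t -> 1/t fixes it; necessary, not sufficient, for amphichirality


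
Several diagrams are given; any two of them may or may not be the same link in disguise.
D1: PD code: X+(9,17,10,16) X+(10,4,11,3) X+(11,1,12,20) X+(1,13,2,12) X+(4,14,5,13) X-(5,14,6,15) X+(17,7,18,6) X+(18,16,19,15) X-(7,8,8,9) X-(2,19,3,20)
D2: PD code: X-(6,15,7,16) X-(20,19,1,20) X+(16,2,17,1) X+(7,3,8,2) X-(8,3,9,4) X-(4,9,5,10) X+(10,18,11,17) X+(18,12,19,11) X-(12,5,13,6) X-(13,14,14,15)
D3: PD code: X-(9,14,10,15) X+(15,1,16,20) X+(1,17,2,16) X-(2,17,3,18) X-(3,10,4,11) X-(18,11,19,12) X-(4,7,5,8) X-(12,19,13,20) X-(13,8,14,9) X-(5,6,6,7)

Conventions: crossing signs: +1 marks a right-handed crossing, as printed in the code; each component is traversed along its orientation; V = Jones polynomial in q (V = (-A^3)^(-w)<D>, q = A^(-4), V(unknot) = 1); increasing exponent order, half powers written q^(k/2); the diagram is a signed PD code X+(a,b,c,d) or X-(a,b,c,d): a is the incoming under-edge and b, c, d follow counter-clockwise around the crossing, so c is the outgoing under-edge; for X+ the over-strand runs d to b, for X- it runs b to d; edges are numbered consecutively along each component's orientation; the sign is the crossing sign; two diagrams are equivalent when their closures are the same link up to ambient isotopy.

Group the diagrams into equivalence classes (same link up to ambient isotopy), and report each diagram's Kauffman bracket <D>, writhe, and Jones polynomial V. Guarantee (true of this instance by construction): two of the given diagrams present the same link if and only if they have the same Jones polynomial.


equivalence classes: {D1} | {D2} | {D3}
D1 (bracket -A^-12 + A^-8 - A^-4 + 2 - A^4 + A^8; 10 crossings at w = +4): V = q - q^2 + 2q^3 - q^4 + q^5 - q^6
V(D2) = -q^-3 + 2q^-2 - 2q^-1 + 3 - 2q + 2q^2 - q^3  (w -2, c 10, <D> = -A^-18 + 2A^-14 - 2A^-10 + 3A^-6 - 2A^-2 + 2A^2 - A^6)
D3 (bracket A^-14 - A^-10 + 2A^-6 - A^-2 + A^2 - A^6; 10 crossings at w = -6): V = -q^-6 + q^-5 - q^-4 + 2q^-3 - q^-2 + q^-1
key observation: V(q) takes 3 values over 3 diagrams, fixing the grouping


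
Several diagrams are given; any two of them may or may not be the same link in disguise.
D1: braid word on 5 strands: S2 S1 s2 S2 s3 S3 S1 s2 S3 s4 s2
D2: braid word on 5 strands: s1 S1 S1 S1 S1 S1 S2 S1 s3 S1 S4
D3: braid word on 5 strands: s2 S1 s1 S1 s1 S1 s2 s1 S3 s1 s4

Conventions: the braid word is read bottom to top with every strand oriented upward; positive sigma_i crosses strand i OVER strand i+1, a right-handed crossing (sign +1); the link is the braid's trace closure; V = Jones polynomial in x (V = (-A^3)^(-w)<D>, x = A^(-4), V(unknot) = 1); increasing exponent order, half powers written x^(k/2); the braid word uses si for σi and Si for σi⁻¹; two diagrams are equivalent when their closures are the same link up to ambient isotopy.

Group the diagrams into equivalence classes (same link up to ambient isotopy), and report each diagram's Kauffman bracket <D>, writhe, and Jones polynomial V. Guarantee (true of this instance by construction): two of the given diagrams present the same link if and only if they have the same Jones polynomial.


classes: {D1} | {D2} | {D3}
V(D1) = -x^(-5/2) - x^(-1/2)  [11 crossings, <D> = A^-1 + A^7, w = -1]
V(D2) = -x^(-17/2) + x^(-15/2) - x^(-13/2) + x^(-11/2) - x^(-9/2) - x^(-5/2)  (w -7, c 11, <D> = A^-11 + A^-3 - A + A^5 - A^9 + A^13)
V(D3) = -x^(1/2) + x^(3/2) - x^(5/2) - x^(9/2)  [11 crossings, <D> = A^-9 + A^-1 - A^3 + A^7, w = +3]
note: V(x) takes 3 values over 3 diagrams, fixing the grouping


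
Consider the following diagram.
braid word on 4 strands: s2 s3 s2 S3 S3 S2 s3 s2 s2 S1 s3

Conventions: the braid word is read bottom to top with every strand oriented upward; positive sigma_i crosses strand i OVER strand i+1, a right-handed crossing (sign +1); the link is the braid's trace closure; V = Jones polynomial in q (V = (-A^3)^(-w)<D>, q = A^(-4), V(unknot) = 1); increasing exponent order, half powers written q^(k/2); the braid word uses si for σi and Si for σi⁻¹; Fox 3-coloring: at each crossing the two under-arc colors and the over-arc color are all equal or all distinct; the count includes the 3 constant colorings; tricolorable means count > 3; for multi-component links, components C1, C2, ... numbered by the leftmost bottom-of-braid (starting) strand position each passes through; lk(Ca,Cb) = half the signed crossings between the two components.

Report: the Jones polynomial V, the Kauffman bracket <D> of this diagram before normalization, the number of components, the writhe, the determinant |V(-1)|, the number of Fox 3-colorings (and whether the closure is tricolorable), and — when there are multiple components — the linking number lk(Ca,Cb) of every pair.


Jones polynomial: V(q) = q - q^2 + 2q^3 - q^4 + q^5 - q^6
<D> = A^-15 - A^-11 + A^-7 - 2A^-3 + A - A^5; writhe +3
components 1, writhe +3 (11 crossings)
3-colorings: 3 of 3^11, det 7 — not tricolorable
note: the span of V is 5, forcing >= 5 crossings in any diagram


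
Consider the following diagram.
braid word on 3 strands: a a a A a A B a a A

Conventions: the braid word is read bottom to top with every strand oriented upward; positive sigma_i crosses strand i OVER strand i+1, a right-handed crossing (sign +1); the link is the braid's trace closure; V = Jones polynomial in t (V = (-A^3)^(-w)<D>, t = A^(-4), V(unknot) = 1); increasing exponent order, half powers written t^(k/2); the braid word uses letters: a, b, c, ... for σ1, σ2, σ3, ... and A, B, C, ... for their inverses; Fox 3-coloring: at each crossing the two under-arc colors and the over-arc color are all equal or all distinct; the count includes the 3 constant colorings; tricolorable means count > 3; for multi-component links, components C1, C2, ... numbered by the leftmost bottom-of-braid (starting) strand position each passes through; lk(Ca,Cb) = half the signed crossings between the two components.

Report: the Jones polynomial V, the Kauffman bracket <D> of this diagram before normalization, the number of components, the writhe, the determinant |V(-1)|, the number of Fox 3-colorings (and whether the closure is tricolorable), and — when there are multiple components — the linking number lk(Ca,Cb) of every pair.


V = t + t^3 - t^4
<D> = -A^-10 + A^-6 + A^2 (w = +2)
1 component over 10 crossings, w = +2
9 Fox colorings among 3^10, |V(-1)| = 3: tricolorable
why: det 3 = |V(-1)|; divisible by 3, so tricolorable


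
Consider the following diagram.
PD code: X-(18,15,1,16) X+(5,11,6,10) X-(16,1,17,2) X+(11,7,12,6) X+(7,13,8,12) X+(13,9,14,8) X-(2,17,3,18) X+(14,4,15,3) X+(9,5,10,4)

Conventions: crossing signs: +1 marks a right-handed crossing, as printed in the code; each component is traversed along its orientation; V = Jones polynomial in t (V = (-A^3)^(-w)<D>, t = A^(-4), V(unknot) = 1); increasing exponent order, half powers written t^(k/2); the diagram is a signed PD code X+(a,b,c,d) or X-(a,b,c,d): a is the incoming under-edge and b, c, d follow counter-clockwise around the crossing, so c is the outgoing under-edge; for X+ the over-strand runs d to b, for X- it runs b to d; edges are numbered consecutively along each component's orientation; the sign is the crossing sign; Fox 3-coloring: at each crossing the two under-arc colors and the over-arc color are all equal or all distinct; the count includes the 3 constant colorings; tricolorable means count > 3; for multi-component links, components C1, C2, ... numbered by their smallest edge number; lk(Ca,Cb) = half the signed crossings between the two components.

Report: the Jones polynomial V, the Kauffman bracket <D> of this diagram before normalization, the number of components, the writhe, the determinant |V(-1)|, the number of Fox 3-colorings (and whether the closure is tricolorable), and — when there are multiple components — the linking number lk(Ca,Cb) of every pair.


Jones polynomial: V(t) = -t^-2 + t^-1 - 1 + 3t - 2t^2 + 3t^3 - 2t^4 + t^5 - t^6
<D> = A^-15 - A^-11 + 2A^-7 - 3A^-3 + 2A - 3A^5 + A^9 - A^13 + A^17; writhe +3
components 1, writhe +3 (9 crossings)
3-colorings: 9 of 3^9, det 15 — tricolorable
note: V spans 8 powers of t: at least 8 crossings in any diagram


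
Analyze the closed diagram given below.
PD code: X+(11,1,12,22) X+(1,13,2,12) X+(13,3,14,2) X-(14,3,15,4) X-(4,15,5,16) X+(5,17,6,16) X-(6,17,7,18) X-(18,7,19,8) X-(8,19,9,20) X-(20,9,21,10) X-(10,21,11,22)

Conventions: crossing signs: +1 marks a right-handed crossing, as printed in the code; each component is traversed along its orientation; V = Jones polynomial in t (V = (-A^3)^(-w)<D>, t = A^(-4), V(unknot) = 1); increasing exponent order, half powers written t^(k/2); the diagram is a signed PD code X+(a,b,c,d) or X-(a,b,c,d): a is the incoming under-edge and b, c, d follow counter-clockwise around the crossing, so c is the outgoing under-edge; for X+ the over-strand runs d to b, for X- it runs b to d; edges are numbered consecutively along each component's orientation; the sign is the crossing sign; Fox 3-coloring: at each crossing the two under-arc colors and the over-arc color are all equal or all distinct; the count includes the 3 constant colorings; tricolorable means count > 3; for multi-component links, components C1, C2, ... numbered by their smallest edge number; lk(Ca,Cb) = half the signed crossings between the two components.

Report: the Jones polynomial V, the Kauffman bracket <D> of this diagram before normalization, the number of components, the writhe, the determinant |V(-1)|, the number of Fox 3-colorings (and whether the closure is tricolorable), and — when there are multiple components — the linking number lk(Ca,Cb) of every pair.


Jones polynomial: V(t) = -t^-4 + t^-3 + t^-1
<D> = -A^-5 - A^3 + A^7; writhe -3
components 1, writhe -3 (11 crossings)
3-colorings: 9 of 3^11, det 3 — tricolorable
note: V spans 3 powers of t: at least 3 crossings in any diagram


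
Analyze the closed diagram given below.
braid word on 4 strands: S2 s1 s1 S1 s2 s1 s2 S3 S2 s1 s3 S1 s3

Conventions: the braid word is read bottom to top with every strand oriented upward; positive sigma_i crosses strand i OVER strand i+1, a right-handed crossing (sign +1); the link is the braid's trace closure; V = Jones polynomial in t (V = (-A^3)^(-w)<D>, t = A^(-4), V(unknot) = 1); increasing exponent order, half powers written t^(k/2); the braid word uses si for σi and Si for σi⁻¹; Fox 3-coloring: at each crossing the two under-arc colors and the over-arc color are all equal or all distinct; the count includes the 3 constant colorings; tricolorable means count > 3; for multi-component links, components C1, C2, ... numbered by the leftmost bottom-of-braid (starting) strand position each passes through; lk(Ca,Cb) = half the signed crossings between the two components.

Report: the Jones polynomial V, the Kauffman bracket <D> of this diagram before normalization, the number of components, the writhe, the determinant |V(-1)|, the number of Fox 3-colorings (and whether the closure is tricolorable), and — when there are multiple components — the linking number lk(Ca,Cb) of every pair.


V = t + t^3 - t^4
<D> = A^-7 - A^-3 - A^5 (w = +3)
1 component over 13 crossings, w = +3
9 Fox colorings among 3^13, |V(-1)| = 3: tricolorable
why: inverse pairs cancel, leaving σ2⁻¹ σ1 σ2 σ1 σ2 σ3⁻¹ σ2⁻¹ σ1 σ3 σ1⁻¹ σ3
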